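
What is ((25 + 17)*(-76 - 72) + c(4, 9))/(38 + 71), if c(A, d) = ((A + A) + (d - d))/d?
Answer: -55936/981 ≈ -57.019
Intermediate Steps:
c(A, d) = 2*A/d (c(A, d) = (2*A + 0)/d = (2*A)/d = 2*A/d)
((25 + 17)*(-76 - 72) + c(4, 9))/(38 + 71) = ((25 + 17)*(-76 - 72) + 2*4/9)/(38 + 71) = (42*(-148) + 2*4*(1/9))/109 = (-6216 + 8/9)/109 = (1/109)*(-55936/9) = -55936/981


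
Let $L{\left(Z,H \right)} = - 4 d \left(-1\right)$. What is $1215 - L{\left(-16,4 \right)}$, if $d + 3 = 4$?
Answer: $1211$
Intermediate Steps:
$d = 1$ ($d = -3 + 4 = 1$)
$L{\left(Z,H \right)} = 4$ ($L{\left(Z,H \right)} = \left(-4\right) 1 \left(-1\right) = \left(-4\right) \left(-1\right) = 4$)
$1215 - L{\left(-16,4 \right)} = 1215 - 4 = 1211$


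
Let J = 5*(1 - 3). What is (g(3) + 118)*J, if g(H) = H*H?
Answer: -1270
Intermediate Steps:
J = -10 (J = 5*(-2) = -10)
g(H) = H²
(g(3) + 118)*J = (3² + 118)*(-10) = (9 + 118)*(-10) = 127*(-10) = -1270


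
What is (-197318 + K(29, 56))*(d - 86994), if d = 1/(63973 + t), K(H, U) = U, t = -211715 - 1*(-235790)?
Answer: 755478713383641/44024 ≈ 1.7161e+10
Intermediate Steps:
t = 24075 (t = -211715 + 235790 = 24075)
d = 1/88048 (d = 1/(63973 + 24075) = 1/88048 ≈ 1.1357e-5)
(-197318 + K(29, 56))*(d - 86994) = (-197318 + 56)*(1/88048 - 86994) = -197262*(-7659647711/88048) = 755478713383641/44024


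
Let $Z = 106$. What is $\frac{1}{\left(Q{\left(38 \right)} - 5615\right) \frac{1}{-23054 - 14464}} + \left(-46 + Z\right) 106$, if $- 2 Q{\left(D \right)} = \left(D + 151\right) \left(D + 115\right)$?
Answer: $\frac{255409956}{40147} \approx 6361.9$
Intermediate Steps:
$Q{\left(D \right)} = - \frac{\left(115 + D\right) \left(151 + D\right)}{2}$ ($Q{\left(D \right)} = - \frac{\left(D + 151\right) \left(D + 115\right)}{2} = - \frac{\left(151 + D\right) \left(115 + D\right)}{2} = - \frac{\left(115 + D\right) \left(151 + D\right)}{2}$)
$\frac{1}{\left(Q{\left(38 \right)} - 5615\right) \frac{1}{-23054 - 14464}} + \left(-46 + Z\right) 106 = \frac{1}{\left(\left(- \frac{17365}{2} - 5054 - \frac{38^{2}}{2}\right) - 5615\right) \frac{1}{-23054 - 14464}} + \left(-46 + 106\right) 106 = \frac{1}{\left(\left(- \frac{17365}{2} - 5054 - 722\right) - 5615\right) \frac{1}{-37518}} + 60 \cdot 106 = \frac{1}{\left(\left(- \frac{17365}{2} - 5054 - 722\right) - 5615\right) \left(- \frac{1}{37518}\right)} + 6360 = \frac{1}{\left(- \frac{28917}{2} - 5615\right) \left(- \frac{1}{37518}\right)} + 6360 = \frac{1}{\left(- \frac{40147}{2}\right) \left(- \frac{1}{37518}\right)} + 6360 = \frac{1}{\frac{40147}{75036}} + 6360 = \frac{75036}{40147} + 6360 = \frac{255409956}{40147}$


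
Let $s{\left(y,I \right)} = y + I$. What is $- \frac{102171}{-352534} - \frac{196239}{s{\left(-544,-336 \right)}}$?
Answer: $\frac{34635415053}{155114960} \approx 223.29$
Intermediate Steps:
$s{\left(y,I \right)} = I + y$
$- \frac{102171}{-352534} - \frac{196239}{s{\left(-544,-336 \right)}} = - \frac{102171}{-352534} - \frac{196239}{-336 - 544} = \left(-102171\right) \left(- \frac{1}{352534}\right) - \frac{196239}{-880} = \frac{102171}{352534} - - \frac{196239}{880} = \frac{102171}{352534} + \frac{196239}{880} = \frac{34635415053}{155114960}$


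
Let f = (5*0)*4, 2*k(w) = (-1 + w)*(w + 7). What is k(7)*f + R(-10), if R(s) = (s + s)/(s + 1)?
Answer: 20/9 ≈ 2.2222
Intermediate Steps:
R(s) = 2*s/(1 + s) (R(s) = (2*s)/(1 + s) = 2*s/(1 + s))
k(w) = (-1 + w)*(7 + w)/2 (k(w) = ((-1 + w)*(w + 7))/2 = ((-1 + w)*(7 + w))/2 = (-1 + w)*(7 + w)/2)
f = 0 (f = 0*4 = 0)
k(7)*f + R(-10) = (-7/2 + (½)*7² + 3*7)*0 + 2*(-10)/(1 - 10) = (-7/2 + (½)*49 + 21)*0 + 2*(-10)/(-9) = (-7/2 + 49/2 + 21)*0 + 2*(-10)*(-⅑) = 42*0 + 20/9 = 0 + 20/9 = 20/9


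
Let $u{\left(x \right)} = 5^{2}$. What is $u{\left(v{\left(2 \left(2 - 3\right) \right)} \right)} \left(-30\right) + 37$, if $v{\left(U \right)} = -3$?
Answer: $-713$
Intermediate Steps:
$u{\left(x \right)} = 25$
$u{\left(v{\left(2 \left(2 - 3\right) \right)} \right)} \left(-30\right) + 37 = 25 \left(-30\right) + 37 = -750 + 37 = -713$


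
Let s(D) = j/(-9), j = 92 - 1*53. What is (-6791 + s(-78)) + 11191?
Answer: 13187/3 ≈ 4395.7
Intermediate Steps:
j = 39 (j = 92 - 53 = 39)
s(D) = -13/3 (s(D) = 39/(-9) = 39*(-⅑) = -13/3)
(-6791 + s(-78)) + 11191 = (-6791 - 13/3) + 11191 = -20386/3 + 11191 = 13187/3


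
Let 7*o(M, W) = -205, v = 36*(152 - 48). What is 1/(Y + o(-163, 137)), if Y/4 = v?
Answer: 7/104627 ≈ 6.6904e-5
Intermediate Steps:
v = 3744 (v = 36*104 = 3744)
o(M, W) = -205/7 (o(M, W) = (⅐)*(-205) = -205/7)
Y = 14976 (Y = 4*3744 = 14976)
1/(Y + o(-163, 137)) = 1/(14976 - 205/7) = 1/(104627/7) = 7/104627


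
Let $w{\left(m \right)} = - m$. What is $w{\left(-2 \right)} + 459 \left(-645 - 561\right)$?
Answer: $-553552$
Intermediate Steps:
$w{\left(-2 \right)} + 459 \left(-645 - 561\right) = \left(-1\right) \left(-2\right) + 459 \left(-645 - 561\right) = 2 + 459 \left(-645 - 561\right) = 2 + 459 \left(-1206\right) = 2 - 553554 = -553552$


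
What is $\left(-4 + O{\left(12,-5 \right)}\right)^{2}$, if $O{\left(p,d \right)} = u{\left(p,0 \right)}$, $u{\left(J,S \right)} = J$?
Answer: $64$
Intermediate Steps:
$O{\left(p,d \right)} = p$
$\left(-4 + O{\left(12,-5 \right)}\right)^{2} = \left(-4 + 12\right)^{2} = 8^{2} = 64$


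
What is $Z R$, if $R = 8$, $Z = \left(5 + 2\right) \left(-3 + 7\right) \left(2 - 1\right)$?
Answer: $224$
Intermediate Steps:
$Z = 28$ ($Z = 7 \cdot 4 \cdot 1 = 28 \cdot 1 = 28$)
$Z R = 28 \cdot 8 = 224$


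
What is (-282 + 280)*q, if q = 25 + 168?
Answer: -386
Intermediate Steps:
q = 193
(-282 + 280)*q = (-282 + 280)*193 = -2*193 = -386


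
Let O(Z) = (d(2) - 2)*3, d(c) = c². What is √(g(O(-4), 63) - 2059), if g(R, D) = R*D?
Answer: 41*I ≈ 41.0*I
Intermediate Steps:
O(Z) = 6 (O(Z) = (2² - 2)*3 = (4 - 2)*3 = 2*3 = 6)
g(R, D) = D*R
√(g(O(-4), 63) - 2059) = √(63*6 - 2059) = √(378 - 2059) = √(-1681) = 41*I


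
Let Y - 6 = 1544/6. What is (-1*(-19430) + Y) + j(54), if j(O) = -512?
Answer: 57544/3 ≈ 19181.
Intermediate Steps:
Y = 790/3 (Y = 6 + 1544/6 = 6 + 1544*(1/6) = 6 + 772/3 = 790/3 ≈ 263.33)
(-1*(-19430) + Y) + j(54) = (-1*(-19430) + 790/3) - 512 = (19430 + 790/3) - 512 = 59080/3 - 512 = 57544/3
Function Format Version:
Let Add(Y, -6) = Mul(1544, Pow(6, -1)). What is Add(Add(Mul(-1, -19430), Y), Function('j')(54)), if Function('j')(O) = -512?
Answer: Rational(57544, 3) ≈ 19181.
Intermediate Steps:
Y = Rational(790, 3) (Y = Add(6, Mul(1544, Pow(6, -1))) = Add(6, Mul(1544, Rational(1, 6))) = Add(6, Rational(772, 3)) = Rational(790, 3) ≈ 263.33)
Add(Add(Mul(-1, -19430), Y), Function('j')(54)) = Add(Add(Mul(-1, -19430), Rational(790, 3)), -512) = Add(Add(19430, Rational(790, 3)), -512) = Add(Rational(59080, 3), -512) = Rational(57544, 3)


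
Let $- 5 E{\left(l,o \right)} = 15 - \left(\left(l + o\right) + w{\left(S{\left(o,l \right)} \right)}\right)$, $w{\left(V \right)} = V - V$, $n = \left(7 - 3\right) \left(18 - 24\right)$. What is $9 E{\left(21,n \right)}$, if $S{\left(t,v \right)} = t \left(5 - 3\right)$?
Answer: $- \frac{162}{5} \approx -32.4$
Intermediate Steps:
$n = -24$ ($n = 4 \left(-6\right) = -24$)
$S{\left(t,v \right)} = 2 t$ ($S{\left(t,v \right)} = t 2 = 2 t$)
$w{\left(V \right)} = 0$
$E{\left(l,o \right)} = -3 + \frac{l}{5} + \frac{o}{5}$ ($E{\left(l,o \right)} = - \frac{15 - \left(\left(l + o\right) + 0\right)}{5} = - \frac{15 - \left(l + o\right)}{5} = - \frac{15 - l - o}{5} = -3 + \frac{l}{5} + \frac{o}{5}$)
$9 E{\left(21,n \right)} = 9 \left(-3 + \frac{1}{5} \cdot 21 + \frac{1}{5} \left(-24\right)\right) = 9 \left(-3 + \frac{21}{5} - \frac{24}{5}\right) = 9 \left(- \frac{18}{5}\right) = - \frac{162}{5}$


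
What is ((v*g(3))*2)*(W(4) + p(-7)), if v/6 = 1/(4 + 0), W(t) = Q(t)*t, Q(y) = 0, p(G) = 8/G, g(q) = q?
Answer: -72/7 ≈ -10.286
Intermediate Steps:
W(t) = 0 (W(t) = 0*t = 0)
v = 3/2 (v = 6/(4 + 0) = 6/4 = 6*(¼) = 3/2 ≈ 1.5000)
((v*g(3))*2)*(W(4) + p(-7)) = (((3/2)*3)*2)*(0 + 8/(-7)) = ((9/2)*2)*(0 + 8*(-⅐)) = 9*(0 - 8/7) = 9*(-8/7) = -72/7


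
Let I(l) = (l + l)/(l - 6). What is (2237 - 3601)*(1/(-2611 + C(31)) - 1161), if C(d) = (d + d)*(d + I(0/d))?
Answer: 1091104520/689 ≈ 1.5836e+6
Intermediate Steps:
I(l) = 2*l/(-6 + l) (I(l) = (2*l)/(-6 + l) = 2*l/(-6 + l))
C(d) = 2*d**2 (C(d) = (d + d)*(d + 2*(0/d)/(-6 + 0/d)) = (2*d)*(d + 2*0/(-6 + 0)) = (2*d)*(d + 2*0/(-6)) = (2*d)*(d + 2*0*(-1/6)) = (2*d)*(d + 0) = (2*d)*d = 2*d**2)
(2237 - 3601)*(1/(-2611 + C(31)) - 1161) = (2237 - 3601)*(1/(-2611 + 2*31**2) - 1161) = -1364*(1/(-2611 + 2*961) - 1161) = -1364*(1/(-2611 + 1922) - 1161) = -1364*(1/(-689) - 1161) = -1364*(-1/689 - 1161) = -1364*(-799930/689) = 1091104520/689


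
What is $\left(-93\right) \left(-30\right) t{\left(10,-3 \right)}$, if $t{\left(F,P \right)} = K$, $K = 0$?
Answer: $0$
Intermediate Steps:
$t{\left(F,P \right)} = 0$
$\left(-93\right) \left(-30\right) t{\left(10,-3 \right)} = \left(-93\right) \left(-30\right) 0 = 2790 \cdot 0 = 0$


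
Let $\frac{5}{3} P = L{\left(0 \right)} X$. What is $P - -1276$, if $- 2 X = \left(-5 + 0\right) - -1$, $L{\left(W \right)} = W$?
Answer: $1276$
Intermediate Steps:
$X = 2$ ($X = - \frac{\left(-5 + 0\right) - -1}{2} = - \frac{-5 + 1}{2} = \left(- \frac{1}{2}\right) \left(-4\right) = 2$)
$P = 0$ ($P = \frac{3 \cdot 0 \cdot 2}{5} = \frac{3}{5} \cdot 0 = 0$)
$P - -1276 = 0 - -1276 = 0 + 1276 = 1276$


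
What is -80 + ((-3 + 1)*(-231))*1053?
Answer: 486406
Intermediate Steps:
-80 + ((-3 + 1)*(-231))*1053 = -80 - 2*(-231)*1053 = -80 + 462*1053 = -80 + 486486 = 486406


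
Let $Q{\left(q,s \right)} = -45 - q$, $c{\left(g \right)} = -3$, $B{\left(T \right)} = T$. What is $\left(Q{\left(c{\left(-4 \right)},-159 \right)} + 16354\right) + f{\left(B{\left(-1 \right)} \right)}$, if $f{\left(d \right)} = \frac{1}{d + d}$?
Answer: $\frac{32623}{2} \approx 16312.0$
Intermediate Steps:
$f{\left(d \right)} = \frac{1}{2 d}$
$\left(Q{\left(c{\left(-4 \right)},-159 \right)} + 16354\right) + f{\left(B{\left(-1 \right)} \right)} = \left(\left(-45 - -3\right) + 16354\right) + \frac{1}{2 \left(-1\right)} = \left(\left(-45 + 3\right) + 16354\right) + \frac{1}{2} \left(-1\right) = \left(-42 + 16354\right) - \frac{1}{2} = 16312 - \frac{1}{2} = \frac{32623}{2}$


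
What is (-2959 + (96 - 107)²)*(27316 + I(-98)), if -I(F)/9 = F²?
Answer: 167782560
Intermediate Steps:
I(F) = -9*F²
(-2959 + (96 - 107)²)*(27316 + I(-98)) = (-2959 + (96 - 107)²)*(27316 - 9*(-98)²) = (-2959 + (-11)²)*(27316 - 9*9604) = (-2959 + 121)*(27316 - 86436) = -2838*(-59120) = 167782560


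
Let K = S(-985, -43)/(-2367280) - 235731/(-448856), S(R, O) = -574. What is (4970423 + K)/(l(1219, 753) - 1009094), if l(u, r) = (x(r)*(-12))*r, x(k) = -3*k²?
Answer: 165044129623166427/510347042028292681720 ≈ 0.00032340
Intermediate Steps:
l(u, r) = 36*r³ (l(u, r) = (-3*r²*(-12))*r = (36*r²)*r = 36*r³)
K = 17446841407/33205244740 (K = -574/(-2367280) - 235731/(-448856) = -574*(-1/2367280) - 235731*(-1/448856) = 287/1183640 + 235731/448856 = 17446841407/33205244740 ≈ 0.52542)
(4970423 + K)/(l(1219, 753) - 1009094) = (4970423 + 17446841407/33205244740)/(36*753³ - 1009094) = 165044129623166427/(33205244740*(36*426957777 - 1009094)) = 165044129623166427/(33205244740*(15370479972 - 1009094)) = (165044129623166427/33205244740)/15369470878 = (165044129623166427/33205244740)*(1/15369470878) = 165044129623166427/510347042028292681720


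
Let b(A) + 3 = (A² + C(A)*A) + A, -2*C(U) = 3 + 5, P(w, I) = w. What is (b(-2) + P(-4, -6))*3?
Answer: 9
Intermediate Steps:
C(U) = -4 (C(U) = -(3 + 5)/2 = -½*8 = -4)
b(A) = -3 + A² - 3*A (b(A) = -3 + ((A² - 4*A) + A) = -3 + (A² - 3*A) = -3 + A² - 3*A)
(b(-2) + P(-4, -6))*3 = ((-3 + (-2)² - 3*(-2)) - 4)*3 = ((-3 + 4 + 6) - 4)*3 = (7 - 4)*3 = 3*3 = 9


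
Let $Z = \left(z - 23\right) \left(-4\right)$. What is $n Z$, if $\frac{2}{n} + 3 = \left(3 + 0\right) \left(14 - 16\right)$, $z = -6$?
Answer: $- \frac{232}{9} \approx -25.778$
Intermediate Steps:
$Z = 116$ ($Z = \left(-6 - 23\right) \left(-4\right) = \left(-29\right) \left(-4\right) = 116$)
$n = - \frac{2}{9}$ ($n = \frac{2}{-3 + \left(3 + 0\right) \left(14 - 16\right)} = \frac{2}{-3 + 3 \left(-2\right)} = \frac{2}{-3 - 6} = \frac{2}{-9} = 2 \left(- \frac{1}{9}\right) = - \frac{2}{9} \approx -0.22222$)
$n Z = \left(- \frac{2}{9}\right) 116 = - \frac{232}{9}$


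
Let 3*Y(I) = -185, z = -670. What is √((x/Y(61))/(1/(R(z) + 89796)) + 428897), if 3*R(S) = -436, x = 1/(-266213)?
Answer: √1040291356379138733985/49249405 ≈ 654.90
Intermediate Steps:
x = -1/266213 ≈ -3.7564e-6
Y(I) = -185/3 (Y(I) = (⅓)*(-185) = -185/3)
R(S) = -436/3 (R(S) = (⅓)*(-436) = -436/3)
√((x/Y(61))/(1/(R(z) + 89796)) + 428897) = √((-1/(266213*(-185/3)))/(1/(-436/3 + 89796)) + 428897) = √((-1/266213*(-3/185))/(1/(268952/3)) + 428897) = √(3/(49249405*(3/268952)) + 428897) = √((3/49249405)*(268952/3) + 428897) = √(268952/49249405 + 428897) = √(21122922325237/49249405) = √1040291356379138733985/49249405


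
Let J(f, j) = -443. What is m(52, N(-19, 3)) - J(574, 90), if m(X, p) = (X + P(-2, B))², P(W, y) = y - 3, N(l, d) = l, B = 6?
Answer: 3468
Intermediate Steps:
P(W, y) = -3 + y
m(X, p) = (3 + X)² (m(X, p) = (X + (-3 + 6))² = (X + 3)² = (3 + X)²)
m(52, N(-19, 3)) - J(574, 90) = (3 + 52)² - 1*(-443) = 55² + 443 = 3025 + 443 = 3468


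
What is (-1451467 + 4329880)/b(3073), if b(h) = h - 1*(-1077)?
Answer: 2878413/4150 ≈ 693.59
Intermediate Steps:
b(h) = 1077 + h (b(h) = h + 1077 = 1077 + h)
(-1451467 + 4329880)/b(3073) = (-1451467 + 4329880)/(1077 + 3073) = 2878413/4150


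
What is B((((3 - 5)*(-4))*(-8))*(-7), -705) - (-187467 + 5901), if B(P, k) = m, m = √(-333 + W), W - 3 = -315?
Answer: 181566 + I*√645 ≈ 1.8157e+5 + 25.397*I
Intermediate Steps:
W = -312 (W = 3 - 315 = -312)
m = I*√645 (m = √(-333 - 312) = √(-645) = I*√645 ≈ 25.397*I)
B(P, k) = I*√645
B((((3 - 5)*(-4))*(-8))*(-7), -705) - (-187467 + 5901) = I*√645 - (-187467 + 5901) = I*√645 - 1*(-181566) = I*√645 + 181566 = 181566 + I*√645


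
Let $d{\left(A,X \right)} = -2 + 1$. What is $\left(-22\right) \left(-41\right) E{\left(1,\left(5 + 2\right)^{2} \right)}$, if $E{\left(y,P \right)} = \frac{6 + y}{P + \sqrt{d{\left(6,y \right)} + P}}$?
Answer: $\frac{309386}{2353} - \frac{25256 \sqrt{3}}{2353} \approx 112.89$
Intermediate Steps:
$d{\left(A,X \right)} = -1$
$E{\left(y,P \right)} = \frac{6 + y}{P + \sqrt{-1 + P}}$
$\left(-22\right) \left(-41\right) E{\left(1,\left(5 + 2\right)^{2} \right)} = \left(-22\right) \left(-41\right) \frac{6 + 1}{\left(5 + 2\right)^{2} + \sqrt{-1 + \left(5 + 2\right)^{2}}} = 902 \frac{1}{7^{2} + \sqrt{-1 + 7^{2}}} \cdot 7 = 902 \frac{1}{49 + \sqrt{-1 + 49}} \cdot 7 = 902 \frac{1}{49 + \sqrt{48}} \cdot 7 = 902 \frac{1}{49 + 4 \sqrt{3}} \cdot 7 = 902 \frac{7}{49 + 4 \sqrt{3}} = \frac{6314}{49 + 4 \sqrt{3}}$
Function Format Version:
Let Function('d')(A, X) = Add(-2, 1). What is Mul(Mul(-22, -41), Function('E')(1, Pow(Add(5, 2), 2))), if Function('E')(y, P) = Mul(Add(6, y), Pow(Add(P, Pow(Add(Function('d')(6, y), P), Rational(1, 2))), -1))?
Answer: Add(Rational(309386, 2353), Mul(Rational(-25256, 2353), Pow(3, Rational(1, 2)))) ≈ 112.89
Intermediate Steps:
Function('d')(A, X) = -1
Function('E')(y, P) = Mul(Pow(Add(P, Pow(Add(-1, P), Rational(1, 2))), -1), Add(6, y)) (Function('E')(y, P) = Mul(Add(6, y), Pow(Add(P, Pow(Add(-1, P), Rational(1, 2))), -1)) = Mul(Pow(Add(P, Pow(Add(-1, P), Rational(1, 2))), -1), Add(6, y)))
Mul(Mul(-22, -41), Function('E')(1, Pow(Add(5, 2), 2))) = Mul(Mul(-22, -41), Mul(Pow(Add(Pow(Add(5, 2), 2), Pow(Add(-1, Pow(Add(5, 2), 2)), Rational(1, 2))), -1), Add(6, 1))) = Mul(902, Mul(Pow(Add(Pow(7, 2), Pow(Add(-1, Pow(7, 2)), Rational(1, 2))), -1), 7)) = Mul(902, Mul(Pow(Add(49, Pow(Add(-1, 49), Rational(1, 2))), -1), 7)) = Mul(902, Mul(Pow(Add(49, Pow(48, Rational(1, 2))), -1), 7)) = Mul(902, Mul(Pow(Add(49, Mul(4, Pow(3, Rational(1, 2)))), -1), 7)) = Mul(902, Mul(7, Pow(Add(49, Mul(4, Pow(3, Rational(1, 2)))), -1))) = Mul(6314, Pow(Add(49, Mul(4, Pow(3, Rational(1, 2)))), -1))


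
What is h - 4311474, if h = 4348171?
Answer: 36697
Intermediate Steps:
h - 4311474 = 4348171 - 4311474 = 36697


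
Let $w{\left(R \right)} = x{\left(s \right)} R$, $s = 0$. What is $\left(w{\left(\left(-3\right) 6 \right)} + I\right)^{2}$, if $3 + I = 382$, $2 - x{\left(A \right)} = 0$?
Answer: $117649$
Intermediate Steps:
$x{\left(A \right)} = 2$ ($x{\left(A \right)} = 2 - 0 = 2 + 0 = 2$)
$I = 379$ ($I = -3 + 382 = 379$)
$w{\left(R \right)} = 2 R$
$\left(w{\left(\left(-3\right) 6 \right)} + I\right)^{2} = \left(2 \left(\left(-3\right) 6\right) + 379\right)^{2} = \left(2 \left(-18\right) + 379\right)^{2} = \left(-36 + 379\right)^{2} = 343^{2} = 117649$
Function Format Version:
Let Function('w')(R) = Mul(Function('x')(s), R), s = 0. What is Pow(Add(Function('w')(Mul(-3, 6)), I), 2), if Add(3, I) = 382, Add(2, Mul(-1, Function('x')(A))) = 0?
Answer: 117649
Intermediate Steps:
Function('x')(A) = 2 (Function('x')(A) = Add(2, Mul(-1, 0)) = Add(2, 0) = 2)
I = 379 (I = Add(-3, 382) = 379)
Function('w')(R) = Mul(2, R)
Pow(Add(Function('w')(Mul(-3, 6)), I), 2) = Pow(Add(Mul(2, Mul(-3, 6)), 379), 2) = Pow(Add(Mul(2, -18), 379), 2) = Pow(Add(-36, 379), 2) = Pow(343, 2) = 117649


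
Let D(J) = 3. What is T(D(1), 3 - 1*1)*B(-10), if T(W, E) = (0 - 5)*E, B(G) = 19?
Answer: -190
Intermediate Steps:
T(W, E) = -5*E
T(D(1), 3 - 1*1)*B(-10) = -5*(3 - 1*1)*19 = -5*(3 - 1)*19 = -5*2*19 = -10*19 = -190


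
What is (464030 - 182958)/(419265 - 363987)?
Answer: 140536/27639 ≈ 5.0847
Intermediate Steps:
(464030 - 182958)/(419265 - 363987) = 281072/55278 = 281072*(1/55278) = 140536/27639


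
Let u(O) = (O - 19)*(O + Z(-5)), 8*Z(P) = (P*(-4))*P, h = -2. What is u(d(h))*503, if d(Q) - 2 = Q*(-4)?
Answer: 22635/2 ≈ 11318.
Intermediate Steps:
Z(P) = -P**2/2 (Z(P) = ((P*(-4))*P)/8 = ((-4*P)*P)/8 = (-4*P**2)/8 = -P**2/2)
d(Q) = 2 - 4*Q (d(Q) = 2 + Q*(-4) = 2 - 4*Q)
u(O) = (-19 + O)*(-25/2 + O) (u(O) = (O - 19)*(O - 1/2*(-5)**2) = (-19 + O)*(O - 1/2*25) = (-19 + O)*(O - 25/2) = (-19 + O)*(-25/2 + O))
u(d(h))*503 = (475/2 + (2 - 4*(-2))**2 - 63*(2 - 4*(-2))/2)*503 = (475/2 + (2 + 8)**2 - 63*(2 + 8)/2)*503 = (475/2 + 10**2 - 63/2*10)*503 = (475/2 + 100 - 315)*503 = (45/2)*503 = 22635/2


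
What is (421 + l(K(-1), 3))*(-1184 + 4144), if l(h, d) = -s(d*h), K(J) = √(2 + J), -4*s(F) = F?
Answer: 1248380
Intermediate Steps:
s(F) = -F/4
l(h, d) = d*h/4 (l(h, d) = -(-1)*d*h/4 = d*h/4)
(421 + l(K(-1), 3))*(-1184 + 4144) = (421 + (¼)*3*√(2 - 1))*(-1184 + 4144) = (421 + (¼)*3*√1)*2960 = (421 + (¼)*3*1)*2960 = (421 + ¾)*2960 = (1687/4)*2960 = 1248380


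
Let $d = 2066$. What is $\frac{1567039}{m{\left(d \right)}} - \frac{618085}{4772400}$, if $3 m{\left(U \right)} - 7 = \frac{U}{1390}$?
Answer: $\frac{519758194674689}{938253840} \approx 5.5396 \cdot 10^{5}$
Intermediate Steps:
$m{\left(U \right)} = \frac{7}{3} + \frac{U}{4170}$ ($m{\left(U \right)} = \frac{7}{3} + \frac{U \frac{1}{1390}}{3} = \frac{7}{3} + \frac{\frac{1}{1390} U}{3} = \frac{7}{3} + \frac{U}{4170}$)
$\frac{1567039}{m{\left(d \right)}} - \frac{618085}{4772400} = \frac{1567039}{\frac{7}{3} + \frac{1}{4170} \cdot 2066} - \frac{618085}{4772400} = \frac{1567039}{\frac{7}{3} + \frac{1033}{2085}} - \frac{123617}{954480} = \frac{1567039}{\frac{1966}{695}} - \frac{123617}{954480} = 1567039 \cdot \frac{695}{1966} - \frac{123617}{954480} = \frac{1089092105}{1966} - \frac{123617}{954480} = \frac{519758194674689}{938253840}$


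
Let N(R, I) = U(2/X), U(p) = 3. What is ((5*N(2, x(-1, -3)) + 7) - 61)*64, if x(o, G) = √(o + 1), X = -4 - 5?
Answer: -2496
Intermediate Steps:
X = -9
x(o, G) = √(1 + o)
N(R, I) = 3
((5*N(2, x(-1, -3)) + 7) - 61)*64 = ((5*3 + 7) - 61)*64 = ((15 + 7) - 61)*64 = (22 - 61)*64 = -39*64 = -2496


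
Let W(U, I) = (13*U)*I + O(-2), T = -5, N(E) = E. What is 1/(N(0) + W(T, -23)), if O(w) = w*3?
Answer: 1/1489 ≈ 0.00067159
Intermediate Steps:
O(w) = 3*w
W(U, I) = -6 + 13*I*U (W(U, I) = (13*U)*I + 3*(-2) = 13*I*U - 6 = -6 + 13*I*U)
1/(N(0) + W(T, -23)) = 1/(0 + (-6 + 13*(-23)*(-5))) = 1/(0 + (-6 + 1495)) = 1/(0 + 1489) = 1/1489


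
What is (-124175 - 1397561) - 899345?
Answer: -2421081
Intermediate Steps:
(-124175 - 1397561) - 899345 = -1521736 - 899345 = -2421081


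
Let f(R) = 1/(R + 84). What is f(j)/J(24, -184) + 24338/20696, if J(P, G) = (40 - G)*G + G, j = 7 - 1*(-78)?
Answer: 1637338751/1392323400 ≈ 1.1760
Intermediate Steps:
j = 85 (j = 7 + 78 = 85)
J(P, G) = G + G*(40 - G) (J(P, G) = G*(40 - G) + G = G + G*(40 - G))
f(R) = 1/(84 + R)
f(j)/J(24, -184) + 24338/20696 = 1/((84 + 85)*((-184*(41 - 1*(-184))))) + 24338/20696 = 1/(169*((-184*(41 + 184)))) + 24338*(1/20696) = 1/(169*((-184*225))) + 12169/10348 = (1/169)/(-41400) + 12169/10348 = (1/169)*(-1/41400) + 12169/10348 = -1/6996600 + 12169/10348 = 1637338751/1392323400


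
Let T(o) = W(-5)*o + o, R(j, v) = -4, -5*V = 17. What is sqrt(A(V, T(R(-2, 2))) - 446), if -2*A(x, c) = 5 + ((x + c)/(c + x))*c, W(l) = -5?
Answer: I*sqrt(1826)/2 ≈ 21.366*I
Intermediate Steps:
V = -17/5 (V = -1/5*17 = -17/5 ≈ -3.4000)
T(o) = -4*o (T(o) = -5*o + o = -4*o)
A(x, c) = -5/2 - c/2 (A(x, c) = -(5 + ((x + c)/(c + x))*c)/2 = -(5 + ((c + x)/(c + x))*c)/2 = -(5 + 1*c)/2 = -(5 + c)/2 = -5/2 - c/2)
sqrt(A(V, T(R(-2, 2))) - 446) = sqrt((-5/2 - (-2)*(-4)) - 446) = sqrt((-5/2 - 1/2*16) - 446) = sqrt((-5/2 - 8) - 446) = sqrt(-21/2 - 446) = sqrt(-913/2) = I*sqrt(1826)/2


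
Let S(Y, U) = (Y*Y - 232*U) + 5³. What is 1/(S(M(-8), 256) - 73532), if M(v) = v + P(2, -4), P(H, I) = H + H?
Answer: -1/132783 ≈ -7.5311e-6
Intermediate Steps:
P(H, I) = 2*H
M(v) = 4 + v (M(v) = v + 2*2 = v + 4 = 4 + v)
S(Y, U) = 125 + Y² - 232*U (S(Y, U) = (Y² - 232*U) + 125 = 125 + Y² - 232*U)
1/(S(M(-8), 256) - 73532) = 1/((125 + (4 - 8)² - 232*256) - 73532) = 1/((125 + (-4)² - 59392) - 73532) = 1/((125 + 16 - 59392) - 73532) = 1/(-59251 - 73532) = 1/(-132783) = -1/132783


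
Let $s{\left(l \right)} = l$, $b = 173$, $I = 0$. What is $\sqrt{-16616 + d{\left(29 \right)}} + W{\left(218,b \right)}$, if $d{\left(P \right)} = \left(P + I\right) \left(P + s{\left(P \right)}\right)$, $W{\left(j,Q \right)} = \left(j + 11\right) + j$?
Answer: $447 + i \sqrt{14934} \approx 447.0 + 122.2 i$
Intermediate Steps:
$W{\left(j,Q \right)} = 11 + 2 j$ ($W{\left(j,Q \right)} = \left(11 + j\right) + j = 11 + 2 j$)
$d{\left(P \right)} = 2 P^{2}$ ($d{\left(P \right)} = \left(P + 0\right) \left(P + P\right) = P 2 P = 2 P^{2}$)
$\sqrt{-16616 + d{\left(29 \right)}} + W{\left(218,b \right)} = \sqrt{-16616 + 2 \cdot 29^{2}} + \left(11 + 2 \cdot 218\right) = \sqrt{-16616 + 2 \cdot 841} + \left(11 + 436\right) = \sqrt{-16616 + 1682} + 447 = \sqrt{-14934} + 447 = i \sqrt{14934} + 447 = 447 + i \sqrt{14934}$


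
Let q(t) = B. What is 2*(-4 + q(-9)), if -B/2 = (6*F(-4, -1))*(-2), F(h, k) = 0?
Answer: -8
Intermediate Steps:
B = 0 (B = -2*6*0*(-2) = -0*(-2) = -2*0 = 0)
q(t) = 0
2*(-4 + q(-9)) = 2*(-4 + 0) = 2*(-4) = -8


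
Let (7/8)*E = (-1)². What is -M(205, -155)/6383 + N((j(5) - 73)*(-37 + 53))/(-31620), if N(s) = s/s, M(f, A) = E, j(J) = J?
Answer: -297641/1412813220 ≈ -0.00021067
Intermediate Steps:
E = 8/7 (E = (8/7)*(-1)² = (8/7)*1 = 8/7 ≈ 1.1429)
M(f, A) = 8/7
N(s) = 1
-M(205, -155)/6383 + N((j(5) - 73)*(-37 + 53))/(-31620) = -1*8/7/6383 + 1/(-31620) = -8/7*1/6383 + 1*(-1/31620) = -8/44681 - 1/31620 = -297641/1412813220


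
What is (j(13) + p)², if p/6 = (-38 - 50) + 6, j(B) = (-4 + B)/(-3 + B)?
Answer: 24117921/100 ≈ 2.4118e+5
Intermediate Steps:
j(B) = (-4 + B)/(-3 + B)
p = -492 (p = 6*((-38 - 50) + 6) = 6*(-88 + 6) = 6*(-82) = -492)
(j(13) + p)² = ((-4 + 13)/(-3 + 13) - 492)² = (9/10 - 492)² = (-4911/10)² = 24117921/100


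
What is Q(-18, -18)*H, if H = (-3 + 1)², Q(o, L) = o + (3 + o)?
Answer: -132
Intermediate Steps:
Q(o, L) = 3 + 2*o
H = 4 (H = (-2)² = 4)
Q(-18, -18)*H = (3 + 2*(-18))*4 = (3 - 36)*4 = -33*4 = -132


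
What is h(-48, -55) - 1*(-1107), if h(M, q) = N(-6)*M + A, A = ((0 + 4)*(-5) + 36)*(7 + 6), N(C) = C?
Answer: 1603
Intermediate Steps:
A = 208 (A = (4*(-5) + 36)*13 = (-20 + 36)*13 = 16*13 = 208)
h(M, q) = 208 - 6*M (h(M, q) = -6*M + 208 = 208 - 6*M)
h(-48, -55) - 1*(-1107) = (208 - 6*(-48)) - 1*(-1107) = (208 + 288) + 1107 = 496 + 1107 = 1603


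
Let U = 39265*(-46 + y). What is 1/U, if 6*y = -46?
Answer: -3/6321665 ≈ -4.7456e-7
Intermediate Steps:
y = -23/3 (y = (⅙)*(-46) = -23/3 ≈ -7.6667)
U = -6321665/3 (U = 39265*(-46 - 23/3) = 39265*(-161/3) = -6321665/3 ≈ -2.1072e+6)
1/U = 1/(-6321665/3) = -3/6321665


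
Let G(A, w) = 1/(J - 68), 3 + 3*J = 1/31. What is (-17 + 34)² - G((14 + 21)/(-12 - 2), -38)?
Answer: 1854317/6416 ≈ 289.01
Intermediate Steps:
J = -92/93 (J = -1 + (⅓)/31 = -1 + (⅓)*(1/31) = -1 + 1/93 = -92/93 ≈ -0.98925)
G(A, w) = -93/6416 (G(A, w) = 1/(-92/93 - 68) = 1/(-6416/93) = -93/6416)
(-17 + 34)² - G((14 + 21)/(-12 - 2), -38) = (-17 + 34)² - 1*(-93/6416) = 17² + 93/6416 = 289 + 93/6416 = 1854317/6416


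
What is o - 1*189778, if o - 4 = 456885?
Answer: 267111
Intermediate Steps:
o = 456889 (o = 4 + 456885 = 456889)
o - 1*189778 = 456889 - 1*189778 = 456889 - 189778 = 267111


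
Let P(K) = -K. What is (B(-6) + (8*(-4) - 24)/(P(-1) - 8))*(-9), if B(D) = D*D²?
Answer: 1872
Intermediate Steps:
B(D) = D³
(B(-6) + (8*(-4) - 24)/(P(-1) - 8))*(-9) = ((-6)³ + (8*(-4) - 24)/(-1*(-1) - 8))*(-9) = (-216 + (-32 - 24)/(1 - 8))*(-9) = (-216 - 56/(-7))*(-9) = (-216 - 56*(-⅐))*(-9) = (-216 + 8)*(-9) = -208*(-9) = 1872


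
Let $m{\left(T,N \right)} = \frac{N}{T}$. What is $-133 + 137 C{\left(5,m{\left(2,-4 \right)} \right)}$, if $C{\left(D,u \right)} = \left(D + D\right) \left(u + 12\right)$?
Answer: $13567$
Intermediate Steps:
$C{\left(D,u \right)} = 2 D \left(12 + u\right)$
$-133 + 137 C{\left(5,m{\left(2,-4 \right)} \right)} = -133 + 137 \cdot 2 \cdot 5 \left(12 - \frac{4}{2}\right) = -133 + 137 \cdot 2 \cdot 5 \left(12 - 2\right) = -133 + 137 \cdot 2 \cdot 5 \cdot 10 = -133 + 137 \cdot 100 = -133 + 13700 = 13567$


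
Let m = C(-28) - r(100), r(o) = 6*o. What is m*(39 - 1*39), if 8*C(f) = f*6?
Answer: 0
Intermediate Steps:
C(f) = 3*f/4 (C(f) = (f*6)/8 = (6*f)/8 = 3*f/4)
m = -621 (m = (3/4)*(-28) - 6*100 = -21 - 1*600 = -21 - 600 = -621)
m*(39 - 1*39) = -621*(39 - 1*39) = -621*(39 - 39) = -621*0 = 0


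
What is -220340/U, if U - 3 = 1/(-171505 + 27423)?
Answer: -6349405576/86449 ≈ -73447.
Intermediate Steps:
U = 432245/144082 (U = 3 + 1/(-171505 + 27423) = 3 + 1/(-144082) = 3 - 1/144082 = 432245/144082 ≈ 3.0000)
-220340/U = -220340/432245/144082 = -220340*144082/432245 = -6349405576/86449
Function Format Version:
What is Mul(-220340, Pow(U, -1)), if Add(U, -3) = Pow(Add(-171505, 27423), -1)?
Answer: Rational(-6349405576, 86449) ≈ -73447.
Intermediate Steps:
U = Rational(432245, 144082) (U = Add(3, Pow(Add(-171505, 27423), -1)) = Add(3, Pow(-144082, -1)) = Add(3, Rational(-1, 144082)) = Rational(432245, 144082) ≈ 3.0000)
Mul(-220340, Pow(U, -1)) = Mul(-220340, Pow(Rational(432245, 144082), -1)) = Mul(-220340, Rational(144082, 432245)) = Rational(-6349405576, 86449)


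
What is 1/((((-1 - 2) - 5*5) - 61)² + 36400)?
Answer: 1/44321 ≈ 2.2563e-5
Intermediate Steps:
1/((((-1 - 2) - 5*5) - 61)² + 36400) = 1/(((-3 - 25) - 61)² + 36400) = 1/((-28 - 61)² + 36400) = 1/((-89)² + 36400) = 1/(7921 + 36400) = 1/44321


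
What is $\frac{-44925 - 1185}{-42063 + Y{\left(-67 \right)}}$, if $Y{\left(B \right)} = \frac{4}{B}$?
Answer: $\frac{617874}{563645} \approx 1.0962$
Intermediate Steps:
$\frac{-44925 - 1185}{-42063 + Y{\left(-67 \right)}} = \frac{-44925 - 1185}{-42063 + \frac{4}{-67}} = - \frac{46110}{-42063 + 4 \left(- \frac{1}{67}\right)} = - \frac{46110}{-42063 - \frac{4}{67}} = - \frac{46110}{- \frac{2818225}{67}} = \left(-46110\right) \left(- \frac{67}{2818225}\right) = \frac{617874}{563645}$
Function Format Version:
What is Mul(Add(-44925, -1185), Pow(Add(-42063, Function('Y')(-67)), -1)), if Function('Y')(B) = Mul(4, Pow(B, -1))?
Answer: Rational(617874, 563645) ≈ 1.0962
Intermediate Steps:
Mul(Add(-44925, -1185), Pow(Add(-42063, Function('Y')(-67)), -1)) = Mul(Add(-44925, -1185), Pow(Add(-42063, Mul(4, Pow(-67, -1))), -1)) = Mul(-46110, Pow(Add(-42063, Mul(4, Rational(-1, 67))), -1)) = Mul(-46110, Pow(Add(-42063, Rational(-4, 67)), -1)) = Mul(-46110, Pow(Rational(-2818225, 67), -1)) = Mul(-46110, Rational(-67, 2818225)) = Rational(617874, 563645)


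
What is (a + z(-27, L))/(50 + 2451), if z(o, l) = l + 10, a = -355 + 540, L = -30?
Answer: 165/2501 ≈ 0.065974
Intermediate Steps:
a = 185
z(o, l) = 10 + l
(a + z(-27, L))/(50 + 2451) = (185 + (10 - 30))/(50 + 2451) = (185 - 20)/2501 = 165*(1/2501) = 165/2501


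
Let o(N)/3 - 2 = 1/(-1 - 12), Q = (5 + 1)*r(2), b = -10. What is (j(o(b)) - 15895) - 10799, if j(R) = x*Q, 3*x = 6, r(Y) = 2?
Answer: -26670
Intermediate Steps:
x = 2 (x = (⅓)*6 = 2)
Q = 12 (Q = (5 + 1)*2 = 6*2 = 12)
o(N) = 75/13 (o(N) = 6 + 3/(-1 - 12) = 6 + 3/(-13) = 6 + 3*(-1/13) = 6 - 3/13 = 75/13)
j(R) = 24 (j(R) = 2*12 = 24)
(j(o(b)) - 15895) - 10799 = (24 - 15895) - 10799 = -15871 - 10799 = -26670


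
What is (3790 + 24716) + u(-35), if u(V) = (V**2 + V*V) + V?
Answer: 30921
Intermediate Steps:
u(V) = V + 2*V**2 (u(V) = (V**2 + V**2) + V = 2*V**2 + V = V + 2*V**2)
(3790 + 24716) + u(-35) = (3790 + 24716) - 35*(1 + 2*(-35)) = 28506 - 35*(1 - 70) = 28506 - 35*(-69) = 28506 + 2415 = 30921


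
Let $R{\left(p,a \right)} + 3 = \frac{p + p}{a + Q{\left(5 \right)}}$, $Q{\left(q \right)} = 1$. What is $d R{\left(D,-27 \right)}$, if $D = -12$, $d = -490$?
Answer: $\frac{13230}{13} \approx 1017.7$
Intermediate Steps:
$R{\left(p,a \right)} = -3 + \frac{2 p}{1 + a}$ ($R{\left(p,a \right)} = -3 + \frac{p + p}{a + 1} = -3 + \frac{2 p}{1 + a}$)
$d R{\left(D,-27 \right)} = - 490 \frac{-3 - -81 + 2 \left(-12\right)}{1 - 27} = - 490 \frac{-3 + 81 - 24}{-26} = - 490 \left(\left(- \frac{1}{26}\right) 54\right) = \left(-490\right) \left(- \frac{27}{13}\right) = \frac{13230}{13}$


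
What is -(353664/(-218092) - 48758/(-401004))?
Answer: 16398368615/10931970546 ≈ 1.5000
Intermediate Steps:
-(353664/(-218092) - 48758/(-401004)) = -(353664*(-1/218092) - 48758*(-1/401004)) = -(-88416/54523 + 24379/200502) = -1*(-16398368615/10931970546) = 16398368615/10931970546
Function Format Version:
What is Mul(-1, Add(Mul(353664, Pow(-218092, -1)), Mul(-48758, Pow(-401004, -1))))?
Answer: Rational(16398368615, 10931970546) ≈ 1.5000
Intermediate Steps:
Mul(-1, Add(Mul(353664, Pow(-218092, -1)), Mul(-48758, Pow(-401004, -1)))) = Mul(-1, Add(Mul(353664, Rational(-1, 218092)), Mul(-48758, Rational(-1, 401004)))) = Mul(-1, Add(Rational(-88416, 54523), Rational(24379, 200502))) = Mul(-1, Rational(-16398368615, 10931970546)) = Rational(16398368615, 10931970546)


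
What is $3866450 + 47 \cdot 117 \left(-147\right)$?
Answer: $3058097$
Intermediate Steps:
$3866450 + 47 \cdot 117 \left(-147\right) = 3866450 + 5499 \left(-147\right) = 3866450 - 808353 = 3058097$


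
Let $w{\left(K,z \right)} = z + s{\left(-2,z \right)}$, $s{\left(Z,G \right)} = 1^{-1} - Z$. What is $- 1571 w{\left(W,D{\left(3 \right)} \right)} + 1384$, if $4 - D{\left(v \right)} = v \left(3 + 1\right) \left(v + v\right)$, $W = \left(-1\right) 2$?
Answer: $103499$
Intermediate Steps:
$s{\left(Z,G \right)} = 1 - Z$
$W = -2$
$D{\left(v \right)} = 4 - 8 v^{2}$ ($D{\left(v \right)} = 4 - v \left(3 + 1\right) \left(v + v\right) = 4 - v 4 \cdot 2 v = 4 - 4 v 2 v = 4 - 8 v^{2}$)
$w{\left(K,z \right)} = 3 + z$ ($w{\left(K,z \right)} = z + \left(1 - -2\right) = z + \left(1 + 2\right) = z + 3 = 3 + z$)
$- 1571 w{\left(W,D{\left(3 \right)} \right)} + 1384 = - 1571 \left(3 + \left(4 - 8 \cdot 3^{2}\right)\right) + 1384 = - 1571 \left(3 + \left(4 - 72\right)\right) + 1384 = - 1571 \left(3 - 68\right) + 1384 = \left(-1571\right) \left(-65\right) + 1384 = 102115 + 1384 = 103499$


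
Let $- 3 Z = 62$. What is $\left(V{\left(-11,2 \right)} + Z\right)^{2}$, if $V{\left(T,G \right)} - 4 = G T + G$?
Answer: $\frac{12100}{9} \approx 1344.4$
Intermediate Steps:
$V{\left(T,G \right)} = 4 + G + G T$ ($V{\left(T,G \right)} = 4 + \left(G T + G\right) = 4 + \left(G + G T\right) = 4 + G + G T$)
$Z = - \frac{62}{3}$ ($Z = \left(- \frac{1}{3}\right) 62 = - \frac{62}{3} \approx -20.667$)
$\left(V{\left(-11,2 \right)} + Z\right)^{2} = \left(\left(4 + 2 + 2 \left(-11\right)\right) - \frac{62}{3}\right)^{2} = \left(\left(4 + 2 - 22\right) - \frac{62}{3}\right)^{2} = \left(-16 - \frac{62}{3}\right)^{2} = \left(- \frac{110}{3}\right)^{2} = \frac{12100}{9}$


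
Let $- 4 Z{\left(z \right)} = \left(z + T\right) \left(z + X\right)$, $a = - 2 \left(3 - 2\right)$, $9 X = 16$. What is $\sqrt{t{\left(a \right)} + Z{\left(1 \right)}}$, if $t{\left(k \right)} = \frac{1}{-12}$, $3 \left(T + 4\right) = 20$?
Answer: $\frac{i \sqrt{213}}{9} \approx 1.6216 i$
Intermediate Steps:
$T = \frac{8}{3}$ ($T = -4 + \frac{1}{3} \cdot 20 = -4 + \frac{20}{3} = \frac{8}{3} \approx 2.6667$)
$X = \frac{16}{9}$ ($X = \frac{1}{9} \cdot 16 = \frac{16}{9} \approx 1.7778$)
$a = -2$ ($a = \left(-2\right) 1 = -2$)
$t{\left(k \right)} = - \frac{1}{12}$
$Z{\left(z \right)} = - \frac{\left(\frac{8}{3} + z\right) \left(\frac{16}{9} + z\right)}{4}$ ($Z{\left(z \right)} = - \frac{\left(z + \frac{8}{3}\right) \left(z + \frac{16}{9}\right)}{4} = - \frac{\left(\frac{8}{3} + z\right) \left(\frac{16}{9} + z\right)}{4}$)
$\sqrt{t{\left(a \right)} + Z{\left(1 \right)}} = \sqrt{- \frac{1}{12} - \left(\frac{62}{27} + \frac{1}{4}\right)} = \sqrt{- \frac{1}{12} - \frac{275}{108}} = \sqrt{- \frac{71}{27}} = \frac{i \sqrt{213}}{9}$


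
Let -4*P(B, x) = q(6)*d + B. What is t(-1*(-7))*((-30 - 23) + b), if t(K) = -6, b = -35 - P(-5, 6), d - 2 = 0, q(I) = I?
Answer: 1035/2 ≈ 517.50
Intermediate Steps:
d = 2 (d = 2 + 0 = 2)
P(B, x) = -3 - B/4 (P(B, x) = -(6*2 + B)/4 = -(12 + B)/4 = -3 - B/4)
b = -133/4 (b = -35 - (-3 - 1/4*(-5)) = -35 - (-3 + 5/4) = -35 - 1*(-7/4) = -35 + 7/4 = -133/4 ≈ -33.250)
t(-1*(-7))*((-30 - 23) + b) = -6*((-30 - 23) - 133/4) = -6*(-53 - 133/4) = -6*(-345/4) = 1035/2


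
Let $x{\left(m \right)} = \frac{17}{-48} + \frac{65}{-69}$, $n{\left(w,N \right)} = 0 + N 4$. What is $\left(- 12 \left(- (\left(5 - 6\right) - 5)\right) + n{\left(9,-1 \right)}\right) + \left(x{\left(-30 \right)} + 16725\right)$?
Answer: $\frac{6126355}{368} \approx 16648.0$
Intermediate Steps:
$n{\left(w,N \right)} = 4 N$ ($n{\left(w,N \right)} = 0 + 4 N = 4 N$)
$x{\left(m \right)} = - \frac{477}{368}$ ($x{\left(m \right)} = 17 \left(- \frac{1}{48}\right) + 65 \left(- \frac{1}{69}\right) = - \frac{17}{48} - \frac{65}{69} = - \frac{477}{368}$)
$\left(- 12 \left(- (\left(5 - 6\right) - 5)\right) + n{\left(9,-1 \right)}\right) + \left(x{\left(-30 \right)} + 16725\right) = \left(- 12 \left(- (\left(5 - 6\right) - 5)\right) + 4 \left(-1\right)\right) + \left(- \frac{477}{368} + 16725\right) = \left(- 12 \left(- (\left(5 - 6\right) - 5)\right) - 4\right) + \frac{6154323}{368} = \left(- 12 \left(- (-1 - 5)\right) - 4\right) + \frac{6154323}{368} = \left(- 12 \left(\left(-1\right) \left(-6\right)\right) - 4\right) + \frac{6154323}{368} = \left(\left(-12\right) 6 - 4\right) + \frac{6154323}{368} = \left(-72 - 4\right) + \frac{6154323}{368} = -76 + \frac{6154323}{368} = \frac{6126355}{368}$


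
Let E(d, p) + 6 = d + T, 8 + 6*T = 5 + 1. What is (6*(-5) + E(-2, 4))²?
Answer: 13225/9 ≈ 1469.4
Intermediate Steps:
T = -⅓ (T = -4/3 + (5 + 1)/6 = -4/3 + (⅙)*6 = -4/3 + 1 = -⅓ ≈ -0.33333)
E(d, p) = -19/3 + d (E(d, p) = -6 + (d - ⅓) = -6 + (-⅓ + d) = -19/3 + d)
(6*(-5) + E(-2, 4))² = (6*(-5) + (-19/3 - 2))² = (-30 - 25/3)² = (-115/3)² = 13225/9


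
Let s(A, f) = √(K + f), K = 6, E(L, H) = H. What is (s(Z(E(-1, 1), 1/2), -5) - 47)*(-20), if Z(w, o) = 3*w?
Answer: 920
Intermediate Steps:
s(A, f) = √(6 + f)
(s(Z(E(-1, 1), 1/2), -5) - 47)*(-20) = (√(6 - 5) - 47)*(-20) = (√1 - 47)*(-20) = (1 - 47)*(-20) = -46*(-20) = 920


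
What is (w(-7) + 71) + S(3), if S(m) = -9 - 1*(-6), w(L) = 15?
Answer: 83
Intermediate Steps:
S(m) = -3 (S(m) = -9 + 6 = -3)
(w(-7) + 71) + S(3) = (15 + 71) - 3 = 86 - 3 = 83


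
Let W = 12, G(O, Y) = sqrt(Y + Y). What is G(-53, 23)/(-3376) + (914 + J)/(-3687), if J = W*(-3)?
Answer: -878/3687 - sqrt(46)/3376 ≈ -0.24014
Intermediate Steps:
G(O, Y) = sqrt(2)*sqrt(Y) (G(O, Y) = sqrt(2*Y) = sqrt(2)*sqrt(Y))
J = -36 (J = 12*(-3) = -36)
G(-53, 23)/(-3376) + (914 + J)/(-3687) = (sqrt(2)*sqrt(23))/(-3376) + (914 - 36)/(-3687) = sqrt(46)*(-1/3376) + 878*(-1/3687) = -sqrt(46)/3376 - 878/3687 = -878/3687 - sqrt(46)/3376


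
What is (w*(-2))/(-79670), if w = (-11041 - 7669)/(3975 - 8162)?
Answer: 3742/33357829 ≈ 0.00011218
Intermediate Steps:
w = 18710/4187 (w = -18710/(-4187) = -18710*(-1/4187) = 18710/4187 ≈ 4.4686)
(w*(-2))/(-79670) = ((18710/4187)*(-2))/(-79670) = -37420/4187*(-1/79670) = 3742/33357829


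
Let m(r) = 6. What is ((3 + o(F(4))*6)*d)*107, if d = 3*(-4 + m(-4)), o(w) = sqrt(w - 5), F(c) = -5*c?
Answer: 1926 + 19260*I ≈ 1926.0 + 19260.0*I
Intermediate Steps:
o(w) = sqrt(-5 + w)
d = 6 (d = 3*(-4 + 6) = 3*2 = 6)
((3 + o(F(4))*6)*d)*107 = ((3 + sqrt(-5 - 5*4)*6)*6)*107 = ((3 + sqrt(-5 - 20)*6)*6)*107 = ((3 + sqrt(-25)*6)*6)*107 = ((3 + (5*I)*6)*6)*107 = ((3 + 30*I)*6)*107 = (18 + 180*I)*107 = 1926 + 19260*I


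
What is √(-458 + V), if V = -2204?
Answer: 11*I*√22 ≈ 51.595*I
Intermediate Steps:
√(-458 + V) = √(-458 - 2204) = √(-2662) = 11*I*√22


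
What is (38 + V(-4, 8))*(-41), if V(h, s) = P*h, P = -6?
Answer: -2542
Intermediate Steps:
V(h, s) = -6*h
(38 + V(-4, 8))*(-41) = (38 - 6*(-4))*(-41) = (38 + 24)*(-41) = 62*(-41) = -2542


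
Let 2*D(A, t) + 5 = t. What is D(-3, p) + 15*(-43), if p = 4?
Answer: -1291/2 ≈ -645.50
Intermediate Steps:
D(A, t) = -5/2 + t/2
D(-3, p) + 15*(-43) = (-5/2 + (1/2)*4) + 15*(-43) = (-5/2 + 2) - 645 = -1/2 - 645 = -1291/2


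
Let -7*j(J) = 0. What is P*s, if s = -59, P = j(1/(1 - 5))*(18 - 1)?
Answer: 0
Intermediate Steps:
j(J) = 0 (j(J) = -⅐*0 = 0)
P = 0 (P = 0*(18 - 1) = 0*17 = 0)
P*s = 0*(-59) = 0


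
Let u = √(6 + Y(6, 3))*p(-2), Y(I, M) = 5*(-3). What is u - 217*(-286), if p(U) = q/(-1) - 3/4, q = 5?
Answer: 62062 - 69*I/4 ≈ 62062.0 - 17.25*I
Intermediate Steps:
Y(I, M) = -15
p(U) = -23/4 (p(U) = 5/(-1) - 3/4 = 5*(-1) - 3*¼ = -5 - ¾ = -23/4)
u = -69*I/4 (u = √(6 - 15)*(-23/4) = √(-9)*(-23/4) = (3*I)*(-23/4) = -69*I/4 ≈ -17.25*I)
u - 217*(-286) = -69*I/4 - 217*(-286) = -69*I/4 + 62062 = 62062 - 69*I/4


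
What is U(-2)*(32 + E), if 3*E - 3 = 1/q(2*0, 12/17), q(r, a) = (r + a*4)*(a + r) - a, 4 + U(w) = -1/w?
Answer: -259819/2232 ≈ -116.41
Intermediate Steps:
U(w) = -4 - 1/w
q(r, a) = -a + (a + r)*(r + 4*a) (q(r, a) = (r + 4*a)*(a + r) - a = (a + r)*(r + 4*a) - a = -a + (a + r)*(r + 4*a))
E = 1405/1116 (E = 1 + 1/(3*((2*0)**2 - 12/17 + 4*(12/17)**2 + 5*(12/17)*(2*0))) = 1 + 1/(3*(0**2 - 12/17 + 4*(12*(1/17))**2 + 5*(12*(1/17))*0)) = 1 + 1/(3*(0 - 1*12/17 + 4*(12/17)**2 + 5*(12/17)*0)) = 1 + 1/(3*(0 - 12/17 + 4*(144/289) + 0)) = 1 + 1/(3*(0 - 12/17 + 576/289 + 0)) = 1 + 1/(3*(372/289)) = 1 + (1/3)*(289/372) = 1 + 289/1116 = 1405/1116 ≈ 1.2590)
U(-2)*(32 + E) = (-4 - 1/(-2))*(32 + 1405/1116) = (-4 - 1*(-1/2))*(37117/1116) = (-4 + 1/2)*(37117/1116) = -7/2*37117/1116 = -259819/2232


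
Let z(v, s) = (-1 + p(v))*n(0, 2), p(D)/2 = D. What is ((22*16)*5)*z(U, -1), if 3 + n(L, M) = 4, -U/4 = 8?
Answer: -114400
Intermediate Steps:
U = -32 (U = -4*8 = -32)
n(L, M) = 1 (n(L, M) = -3 + 4 = 1)
p(D) = 2*D
z(v, s) = -1 + 2*v (z(v, s) = (-1 + 2*v)*1 = -1 + 2*v)
((22*16)*5)*z(U, -1) = ((22*16)*5)*(-1 + 2*(-32)) = (352*5)*(-1 - 64) = 1760*(-65) = -114400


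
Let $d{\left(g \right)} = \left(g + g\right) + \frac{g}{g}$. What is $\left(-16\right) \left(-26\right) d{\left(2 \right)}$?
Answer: $2080$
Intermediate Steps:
$d{\left(g \right)} = 1 + 2 g$ ($d{\left(g \right)} = 2 g + 1 = 1 + 2 g$)
$\left(-16\right) \left(-26\right) d{\left(2 \right)} = \left(-16\right) \left(-26\right) \left(1 + 2 \cdot 2\right) = 416 \left(1 + 4\right) = 416 \cdot 5 = 2080$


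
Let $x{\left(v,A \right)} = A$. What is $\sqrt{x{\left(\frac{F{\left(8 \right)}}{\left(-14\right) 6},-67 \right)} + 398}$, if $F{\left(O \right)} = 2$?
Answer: $\sqrt{331} \approx 18.193$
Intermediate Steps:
$\sqrt{x{\left(\frac{F{\left(8 \right)}}{\left(-14\right) 6},-67 \right)} + 398} = \sqrt{-67 + 398} = \sqrt{331}$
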